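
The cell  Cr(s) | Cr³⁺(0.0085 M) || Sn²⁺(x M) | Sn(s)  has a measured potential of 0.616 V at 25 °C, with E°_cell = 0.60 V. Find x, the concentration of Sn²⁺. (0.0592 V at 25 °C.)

0.14 M

From the Nernst equation, log Q = n(E° − E)/0.0592 = 6(0.60 − 0.616)/0.0592 = -1.622, so Q = 0.0239.
With Q = [Cr³⁺]^2/[Sn²⁺]^3 and the known concentrations, [Sn²⁺]^3 in the denominator gives [Sn²⁺] = 0.14 M.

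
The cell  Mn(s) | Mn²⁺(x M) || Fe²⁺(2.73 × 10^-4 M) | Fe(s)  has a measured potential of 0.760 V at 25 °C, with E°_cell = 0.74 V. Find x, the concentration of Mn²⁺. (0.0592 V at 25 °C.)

From the Nernst equation, log Q = n(E° − E)/0.0592 = 2(0.74 − 0.760)/0.0592 = -0.676, so Q = 0.211.
With Q = [Mn²⁺]/[Fe²⁺] and the known concentrations, [Mn²⁺] in the numerator gives [Mn²⁺] = 5.8 × 10^-5 M.

5.8 × 10^-5 M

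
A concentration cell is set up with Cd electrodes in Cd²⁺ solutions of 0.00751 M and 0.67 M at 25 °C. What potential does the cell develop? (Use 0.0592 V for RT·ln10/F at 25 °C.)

Both half-cells are Cd²⁺/Cd, so E°_cell = 0. The concentrated side is the cathode; the cell reaction moves Cd²⁺ from high to low concentration with n = 2.
Q = [Cd²⁺]_dilute/[Cd²⁺]_conc = 0.00751/0.67 = 0.0112.
E = 0 − (0.0592/2) log Q = −(0.0592/2)(-1.950) = 0.0577 V.

0.058 V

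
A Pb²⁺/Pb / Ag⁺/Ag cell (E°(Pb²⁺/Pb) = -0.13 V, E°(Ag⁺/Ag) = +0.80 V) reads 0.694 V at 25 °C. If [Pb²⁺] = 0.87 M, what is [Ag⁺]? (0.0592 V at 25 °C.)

From the Nernst equation, log Q = n(E° − E)/0.0592 = 2(0.93 − 0.694)/0.0592 = 7.973, so Q = 9.4 × 10^7.
With Q = [Pb²⁺]/[Ag⁺]^2 and the known concentrations, [Ag⁺]^2 in the denominator gives [Ag⁺] = 9.6 × 10^-5 M.

9.6 × 10^-5 M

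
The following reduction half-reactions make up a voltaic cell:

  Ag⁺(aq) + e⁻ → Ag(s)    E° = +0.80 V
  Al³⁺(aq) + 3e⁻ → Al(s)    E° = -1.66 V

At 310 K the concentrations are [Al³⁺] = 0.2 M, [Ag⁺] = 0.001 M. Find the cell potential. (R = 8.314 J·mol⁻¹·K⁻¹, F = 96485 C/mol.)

2.29 V

The Ag⁺/Ag couple has the higher reduction potential and acts as the cathode, so E°_cell = +0.80 − (-1.66) = 2.46 V.
Balancing electrons gives n = 3; the reaction quotient is Q = [Al³⁺]/[Ag⁺]^3 = 2 × 10^8.
E = E° − (RT/nF) ln Q = 2.46 − (8.314×310)/(3×96485) × (19.114) = 2.460 − 0.170 = 2.290 V.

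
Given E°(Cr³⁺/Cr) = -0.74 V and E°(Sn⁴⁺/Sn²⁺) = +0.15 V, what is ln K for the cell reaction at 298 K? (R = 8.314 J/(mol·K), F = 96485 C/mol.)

ln K = 208.0

E°_cell = +0.15 − (-0.74) = 0.89 V, with n = 6 electrons transferred.
At equilibrium E = 0, so the Nernst equation gives ln K = nFE°/RT = (6)(96485)(0.89)/((8.314)(298)) = 207.96.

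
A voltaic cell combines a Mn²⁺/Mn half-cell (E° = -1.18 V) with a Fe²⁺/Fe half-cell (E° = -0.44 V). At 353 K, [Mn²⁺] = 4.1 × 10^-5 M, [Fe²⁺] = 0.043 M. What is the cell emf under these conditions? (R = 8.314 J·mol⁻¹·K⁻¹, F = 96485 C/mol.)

0.846 V

The Fe²⁺/Fe couple has the higher reduction potential and acts as the cathode, so E°_cell = -0.44 − (-1.18) = 0.74 V.
Balancing electrons gives n = 2; the reaction quotient is Q = [Mn²⁺]/[Fe²⁺] = 9.53 × 10^-4.
E = E° − (RT/nF) ln Q = 0.74 − (8.314×353)/(2×96485) × (-6.955) = 0.740 + 0.106 = 0.846 V.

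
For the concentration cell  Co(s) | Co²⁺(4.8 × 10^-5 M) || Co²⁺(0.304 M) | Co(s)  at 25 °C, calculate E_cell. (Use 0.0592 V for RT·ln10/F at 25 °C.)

Both half-cells are Co²⁺/Co, so E°_cell = 0. The concentrated side is the cathode; the cell reaction moves Co²⁺ from high to low concentration with n = 2.
Q = [Co²⁺]_dilute/[Co²⁺]_conc = 4.8 × 10^-5/0.304 = 1.58 × 10^-4.
E = 0 − (0.0592/2) log Q = −(0.0592/2)(-3.802) = 0.1125 V.

0.11 V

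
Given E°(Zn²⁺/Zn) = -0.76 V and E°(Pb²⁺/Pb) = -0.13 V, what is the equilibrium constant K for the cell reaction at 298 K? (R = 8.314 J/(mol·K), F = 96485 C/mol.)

E°_cell = -0.13 − (-0.76) = 0.63 V, with n = 2 electrons transferred.
At equilibrium E = 0, so the Nernst equation gives ln K = nFE°/RT = (2)(96485)(0.63)/((8.314)(298)) = 49.07.
K = e^49.07 = 2 × 10^21.

2 × 10^21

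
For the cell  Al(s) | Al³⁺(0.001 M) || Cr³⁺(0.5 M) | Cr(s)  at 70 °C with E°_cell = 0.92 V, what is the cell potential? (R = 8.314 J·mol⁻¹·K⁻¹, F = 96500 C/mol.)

Balancing electrons gives n = 3; the reaction quotient is Q = [Al³⁺]/[Cr³⁺] = 0.00200.
E = E° − (RT/nF) ln Q = 0.92 − (8.314×343)/(3×96500) × (-6.215) = 0.920 + 0.061 = 0.981 V.

0.981 V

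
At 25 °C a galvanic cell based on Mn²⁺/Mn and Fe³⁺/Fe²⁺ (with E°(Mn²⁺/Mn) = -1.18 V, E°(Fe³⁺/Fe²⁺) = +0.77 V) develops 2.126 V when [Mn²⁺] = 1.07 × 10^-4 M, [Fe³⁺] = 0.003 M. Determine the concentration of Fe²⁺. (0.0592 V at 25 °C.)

From the Nernst equation, log Q = n(E° − E)/0.0592 = 2(1.95 − 2.126)/0.0592 = -5.946, so Q = 1.13 × 10^-6.
With Q = [Mn²⁺]·[Fe²⁺]^2/[Fe³⁺]^2 and the known concentrations, [Fe²⁺]^2 in the numerator gives [Fe²⁺] = 3.1 × 10^-4 M.

3.1 × 10^-4 M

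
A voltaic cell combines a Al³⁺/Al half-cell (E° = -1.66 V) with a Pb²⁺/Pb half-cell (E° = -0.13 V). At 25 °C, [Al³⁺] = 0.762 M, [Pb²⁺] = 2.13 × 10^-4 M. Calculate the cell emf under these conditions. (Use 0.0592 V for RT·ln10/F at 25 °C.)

The Pb²⁺/Pb couple has the higher reduction potential and acts as the cathode, so E°_cell = -0.13 − (-1.66) = 1.53 V.
Balancing electrons gives n = 6; the reaction quotient is Q = [Al³⁺]^2/[Pb²⁺]^3 = 6.01 × 10^10.
At 25 °C, E = E° − (0.0592/n) log Q = 1.53 − (0.0592/6)(10.779) = 1.530 − 0.106 = 1.424 V.

1.42 V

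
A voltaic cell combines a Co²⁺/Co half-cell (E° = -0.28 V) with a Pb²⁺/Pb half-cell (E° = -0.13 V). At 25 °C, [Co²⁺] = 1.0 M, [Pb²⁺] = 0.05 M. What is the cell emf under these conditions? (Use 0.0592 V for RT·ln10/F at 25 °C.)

0.111 V

The Pb²⁺/Pb couple has the higher reduction potential and acts as the cathode, so E°_cell = -0.13 − (-0.28) = 0.15 V.
Balancing electrons gives n = 2; the reaction quotient is Q = [Co²⁺]/[Pb²⁺] = 20.0.
At 25 °C, E = E° − (0.0592/n) log Q = 0.15 − (0.0592/2)(1.301) = 0.150 − 0.039 = 0.111 V.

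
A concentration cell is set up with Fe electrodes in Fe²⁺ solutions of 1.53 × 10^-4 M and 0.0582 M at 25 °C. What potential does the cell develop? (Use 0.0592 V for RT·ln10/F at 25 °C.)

0.076 V

Both half-cells are Fe²⁺/Fe, so E°_cell = 0. The concentrated side is the cathode; the cell reaction moves Fe²⁺ from high to low concentration with n = 2.
Q = [Fe²⁺]_dilute/[Fe²⁺]_conc = 1.53 × 10^-4/0.0582 = 0.00263.
E = 0 − (0.0592/2) log Q = −(0.0592/2)(-2.580) = 0.0764 V.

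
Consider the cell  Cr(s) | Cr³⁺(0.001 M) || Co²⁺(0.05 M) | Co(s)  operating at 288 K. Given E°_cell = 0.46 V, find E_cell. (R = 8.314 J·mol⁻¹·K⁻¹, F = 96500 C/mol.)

0.480 V

Balancing electrons gives n = 6; the reaction quotient is Q = [Cr³⁺]^2/[Co²⁺]^3 = 0.00800.
E = E° − (RT/nF) ln Q = 0.46 − (8.314×288)/(6×96500) × (-4.828) = 0.460 + 0.020 = 0.480 V.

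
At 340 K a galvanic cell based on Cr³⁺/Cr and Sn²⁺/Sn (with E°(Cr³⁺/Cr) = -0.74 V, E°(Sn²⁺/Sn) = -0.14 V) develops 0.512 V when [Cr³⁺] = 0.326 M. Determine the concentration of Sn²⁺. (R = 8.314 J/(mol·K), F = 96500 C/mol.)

0.0012 M

From the Nernst equation, ln Q = nF(E° − E)/RT = 6×96500×(0.60 − 0.512)/(8.314×340) = 18.025, so Q = 6.73 × 10^7.
With Q = [Cr³⁺]^2/[Sn²⁺]^3 and the known concentrations, [Sn²⁺]^3 in the denominator gives [Sn²⁺] = 0.0012 M.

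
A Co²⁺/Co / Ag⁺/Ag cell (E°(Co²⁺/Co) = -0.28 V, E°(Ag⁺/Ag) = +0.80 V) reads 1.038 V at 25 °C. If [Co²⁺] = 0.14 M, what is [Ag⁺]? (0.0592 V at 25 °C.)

From the Nernst equation, log Q = n(E° − E)/0.0592 = 2(1.08 − 1.038)/0.0592 = 1.419, so Q = 26.2.
With Q = [Co²⁺]/[Ag⁺]^2 and the known concentrations, [Ag⁺]^2 in the denominator gives [Ag⁺] = 0.073 M.

0.073 M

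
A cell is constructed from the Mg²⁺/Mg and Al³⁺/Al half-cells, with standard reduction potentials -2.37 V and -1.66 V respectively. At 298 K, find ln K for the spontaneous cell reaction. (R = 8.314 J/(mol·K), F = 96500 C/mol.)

E°_cell = -1.66 − (-2.37) = 0.71 V, with n = 6 electrons transferred.
At equilibrium E = 0, so the Nernst equation gives ln K = nFE°/RT = (6)(96500)(0.71)/((8.314)(298)) = 165.92.

ln K = 165.9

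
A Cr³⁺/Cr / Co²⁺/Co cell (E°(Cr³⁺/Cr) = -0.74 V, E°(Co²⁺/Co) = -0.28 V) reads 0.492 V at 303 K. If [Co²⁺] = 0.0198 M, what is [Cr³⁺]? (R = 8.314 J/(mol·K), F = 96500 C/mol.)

7 × 10^-5 M

From the Nernst equation, ln Q = nF(E° − E)/RT = 6×96500×(0.46 − 0.492)/(8.314×303) = -7.355, so Q = 6.39 × 10^-4.
With Q = [Cr³⁺]^2/[Co²⁺]^3 and the known concentrations, [Cr³⁺]^2 in the numerator gives [Cr³⁺] = 7 × 10^-5 M.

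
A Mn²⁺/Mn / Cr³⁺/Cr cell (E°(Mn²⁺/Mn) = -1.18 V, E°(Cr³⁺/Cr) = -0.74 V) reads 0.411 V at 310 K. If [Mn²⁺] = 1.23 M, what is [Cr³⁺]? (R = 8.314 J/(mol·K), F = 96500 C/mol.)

From the Nernst equation, ln Q = nF(E° − E)/RT = 6×96500×(0.44 − 0.411)/(8.314×310) = 6.515, so Q = 675.
With Q = [Mn²⁺]^3/[Cr³⁺]^2 and the known concentrations, [Cr³⁺]^2 in the denominator gives [Cr³⁺] = 0.053 M.

0.053 M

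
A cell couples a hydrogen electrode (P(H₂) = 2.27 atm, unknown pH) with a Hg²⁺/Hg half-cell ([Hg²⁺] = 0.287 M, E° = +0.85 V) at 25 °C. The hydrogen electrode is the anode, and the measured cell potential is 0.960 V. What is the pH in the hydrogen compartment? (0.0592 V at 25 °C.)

pH = 1.95

E°_cell = 0.85 V and n = 2.
log Q = n(E° − E)/0.0592 = 2×(0.85 − 0.960)/0.0592 = -3.716.
With Q = [H⁺]^2 / ([Hg²⁺]·P(H₂)), solving for [H⁺] gives log[H⁺] = -1.951, so pH = 1.95.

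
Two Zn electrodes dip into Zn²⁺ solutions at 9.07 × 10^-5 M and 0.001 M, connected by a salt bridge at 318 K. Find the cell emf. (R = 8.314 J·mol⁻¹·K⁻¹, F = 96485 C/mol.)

0.033 V

Both half-cells are Zn²⁺/Zn, so E°_cell = 0. The concentrated side is the cathode; the cell reaction moves Zn²⁺ from high to low concentration with n = 2.
Q = [Zn²⁺]_dilute/[Zn²⁺]_conc = 9.07 × 10^-5/0.001 = 0.0907.
E = 0 − (RT/nF) ln Q = −((8.314×318)/(2×96485))(-2.400) = 0.0329 V.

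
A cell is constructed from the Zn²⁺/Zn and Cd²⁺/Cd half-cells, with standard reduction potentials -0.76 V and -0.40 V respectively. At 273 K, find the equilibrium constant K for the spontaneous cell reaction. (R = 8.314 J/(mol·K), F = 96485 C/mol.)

E°_cell = -0.40 − (-0.76) = 0.36 V, with n = 2 electrons transferred.
At equilibrium E = 0, so the Nernst equation gives ln K = nFE°/RT = (2)(96485)(0.36)/((8.314)(273)) = 30.61.
K = e^30.61 = 2 × 10^13.

2 × 10^13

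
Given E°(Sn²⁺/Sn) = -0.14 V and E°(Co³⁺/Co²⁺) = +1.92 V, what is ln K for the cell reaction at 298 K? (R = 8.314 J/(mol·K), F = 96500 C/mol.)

E°_cell = +1.92 − (-0.14) = 2.06 V, with n = 2 electrons transferred.
At equilibrium E = 0, so the Nernst equation gives ln K = nFE°/RT = (2)(96500)(2.06)/((8.314)(298)) = 160.47.

ln K = 160.5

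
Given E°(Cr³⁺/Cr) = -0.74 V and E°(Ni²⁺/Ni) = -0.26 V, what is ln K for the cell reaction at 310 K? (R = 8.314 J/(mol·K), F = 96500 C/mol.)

ln K = 107.8

E°_cell = -0.26 − (-0.74) = 0.48 V, with n = 6 electrons transferred.
At equilibrium E = 0, so the Nernst equation gives ln K = nFE°/RT = (6)(96500)(0.48)/((8.314)(310)) = 107.83.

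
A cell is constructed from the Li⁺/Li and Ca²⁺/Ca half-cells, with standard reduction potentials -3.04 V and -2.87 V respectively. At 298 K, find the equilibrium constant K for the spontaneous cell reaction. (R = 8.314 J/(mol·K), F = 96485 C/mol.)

5.6 × 10^5

E°_cell = -2.87 − (-3.04) = 0.17 V, with n = 2 electrons transferred.
At equilibrium E = 0, so the Nernst equation gives ln K = nFE°/RT = (2)(96485)(0.17)/((8.314)(298)) = 13.24.
K = e^13.24 = 5.6 × 10^5.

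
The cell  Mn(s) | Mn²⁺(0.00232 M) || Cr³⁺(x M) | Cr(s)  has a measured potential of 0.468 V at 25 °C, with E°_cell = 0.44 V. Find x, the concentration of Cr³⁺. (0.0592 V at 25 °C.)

From the Nernst equation, log Q = n(E° − E)/0.0592 = 6(0.44 − 0.468)/0.0592 = -2.838, so Q = 0.00145.
With Q = [Mn²⁺]^3/[Cr³⁺]^2 and the known concentrations, [Cr³⁺]^2 in the denominator gives [Cr³⁺] = 0.0029 M.

0.0029 M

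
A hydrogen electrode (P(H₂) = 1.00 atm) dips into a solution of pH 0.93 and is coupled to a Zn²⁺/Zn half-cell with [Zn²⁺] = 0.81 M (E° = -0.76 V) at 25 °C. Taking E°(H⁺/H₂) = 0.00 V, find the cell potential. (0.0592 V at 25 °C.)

0.71 V

The hydrogen couple is the cathode, so E°_cell = 0.76 V; n = 2.
[H⁺] = 10^(−0.93) = 0.12 M, and Q = [Zn²⁺]·P(H₂) / [H⁺]^2 = 58.7.
E = E° − (0.0592/2) log Q = 0.76 − (0.0592/2)(1.768) = 0.708 V.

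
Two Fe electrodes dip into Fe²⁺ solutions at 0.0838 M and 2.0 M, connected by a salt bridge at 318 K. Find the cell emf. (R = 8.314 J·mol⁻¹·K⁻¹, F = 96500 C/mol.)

Both half-cells are Fe²⁺/Fe, so E°_cell = 0. The concentrated side is the cathode; the cell reaction moves Fe²⁺ from high to low concentration with n = 2.
Q = [Fe²⁺]_dilute/[Fe²⁺]_conc = 0.0838/2.0 = 0.0419.
E = 0 − (RT/nF) ln Q = −((8.314×318)/(2×96500))(-3.172) = 0.0435 V.

0.043 V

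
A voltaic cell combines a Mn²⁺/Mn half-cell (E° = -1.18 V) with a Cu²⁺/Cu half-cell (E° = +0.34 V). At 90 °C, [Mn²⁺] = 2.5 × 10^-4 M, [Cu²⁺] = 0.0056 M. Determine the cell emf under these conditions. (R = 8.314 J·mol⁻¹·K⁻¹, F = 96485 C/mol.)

The Cu²⁺/Cu couple has the higher reduction potential and acts as the cathode, so E°_cell = +0.34 − (-1.18) = 1.52 V.
Balancing electrons gives n = 2; the reaction quotient is Q = [Mn²⁺]/[Cu²⁺] = 0.0446.
E = E° − (RT/nF) ln Q = 1.52 − (8.314×363)/(2×96485) × (-3.109) = 1.520 + 0.049 = 1.569 V.

1.57 V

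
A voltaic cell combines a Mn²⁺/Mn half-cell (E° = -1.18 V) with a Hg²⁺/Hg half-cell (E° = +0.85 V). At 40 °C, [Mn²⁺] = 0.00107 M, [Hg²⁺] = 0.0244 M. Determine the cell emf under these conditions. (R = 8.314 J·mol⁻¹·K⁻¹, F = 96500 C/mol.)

2.07 V

The Hg²⁺/Hg couple has the higher reduction potential and acts as the cathode, so E°_cell = +0.85 − (-1.18) = 2.03 V.
Balancing electrons gives n = 2; the reaction quotient is Q = [Mn²⁺]/[Hg²⁺] = 0.0439.
E = E° − (RT/nF) ln Q = 2.03 − (8.314×313)/(2×96500) × (-3.127) = 2.030 + 0.042 = 2.072 V.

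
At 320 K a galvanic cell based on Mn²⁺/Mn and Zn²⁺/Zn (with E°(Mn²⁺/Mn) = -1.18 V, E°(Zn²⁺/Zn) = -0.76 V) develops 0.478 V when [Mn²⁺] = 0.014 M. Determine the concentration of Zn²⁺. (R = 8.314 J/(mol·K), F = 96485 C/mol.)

0.94 M

From the Nernst equation, ln Q = nF(E° − E)/RT = 2×96485×(0.42 − 0.478)/(8.314×320) = -4.207, so Q = 0.0149.
With Q = [Mn²⁺]/[Zn²⁺] and the known concentrations, [Zn²⁺] in the denominator gives [Zn²⁺] = 0.94 M.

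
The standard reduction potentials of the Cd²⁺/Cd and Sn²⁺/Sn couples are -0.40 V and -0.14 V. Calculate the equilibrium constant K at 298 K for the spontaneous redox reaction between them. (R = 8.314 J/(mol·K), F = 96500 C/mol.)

E°_cell = -0.14 − (-0.40) = 0.26 V, with n = 2 electrons transferred.
At equilibrium E = 0, so the Nernst equation gives ln K = nFE°/RT = (2)(96500)(0.26)/((8.314)(298)) = 20.25.
K = e^20.25 = 6.3 × 10^8.

6.3 × 10^8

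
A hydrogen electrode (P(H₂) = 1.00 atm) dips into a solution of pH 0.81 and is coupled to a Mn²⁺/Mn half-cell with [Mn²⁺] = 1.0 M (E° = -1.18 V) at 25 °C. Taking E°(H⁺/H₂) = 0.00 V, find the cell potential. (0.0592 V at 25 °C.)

The hydrogen couple is the cathode, so E°_cell = 1.18 V; n = 2.
[H⁺] = 10^(−0.81) = 0.15 M, and Q = [Mn²⁺]·P(H₂) / [H⁺]^2 = 41.7.
E = E° − (0.0592/2) log Q = 1.18 − (0.0592/2)(1.620) = 1.132 V.

1.13 V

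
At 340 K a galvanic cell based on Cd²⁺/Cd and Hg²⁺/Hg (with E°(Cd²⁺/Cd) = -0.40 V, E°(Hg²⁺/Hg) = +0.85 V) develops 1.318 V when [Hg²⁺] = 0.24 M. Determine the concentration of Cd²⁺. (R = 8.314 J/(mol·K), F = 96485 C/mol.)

From the Nernst equation, ln Q = nF(E° − E)/RT = 2×96485×(1.25 − 1.318)/(8.314×340) = -4.642, so Q = 0.00964.
With Q = [Cd²⁺]/[Hg²⁺] and the known concentrations, [Cd²⁺] in the numerator gives [Cd²⁺] = 0.0023 M.

0.0023 M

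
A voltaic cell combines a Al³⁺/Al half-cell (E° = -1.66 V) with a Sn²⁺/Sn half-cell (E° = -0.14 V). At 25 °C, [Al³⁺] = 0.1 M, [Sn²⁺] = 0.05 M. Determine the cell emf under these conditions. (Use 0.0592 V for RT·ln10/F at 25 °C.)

1.50 V

The Sn²⁺/Sn couple has the higher reduction potential and acts as the cathode, so E°_cell = -0.14 − (-1.66) = 1.52 V.
Balancing electrons gives n = 6; the reaction quotient is Q = [Al³⁺]^2/[Sn²⁺]^3 = 80.0.
At 25 °C, E = E° − (0.0592/n) log Q = 1.52 − (0.0592/6)(1.903) = 1.520 − 0.019 = 1.501 V.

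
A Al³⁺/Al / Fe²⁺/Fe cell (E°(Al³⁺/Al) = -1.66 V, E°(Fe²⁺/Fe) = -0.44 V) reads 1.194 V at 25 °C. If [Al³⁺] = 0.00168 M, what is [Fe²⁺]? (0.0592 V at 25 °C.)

From the Nernst equation, log Q = n(E° − E)/0.0592 = 6(1.22 − 1.194)/0.0592 = 2.635, so Q = 432.
With Q = [Al³⁺]^2/[Fe²⁺]^3 and the known concentrations, [Fe²⁺]^3 in the denominator gives [Fe²⁺] = 0.0019 M.

0.0019 M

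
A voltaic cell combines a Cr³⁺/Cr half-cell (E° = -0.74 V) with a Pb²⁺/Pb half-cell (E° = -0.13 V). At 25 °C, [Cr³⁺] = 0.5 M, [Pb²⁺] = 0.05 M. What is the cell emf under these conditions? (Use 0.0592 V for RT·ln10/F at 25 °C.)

0.577 V

The Pb²⁺/Pb couple has the higher reduction potential and acts as the cathode, so E°_cell = -0.13 − (-0.74) = 0.61 V.
Balancing electrons gives n = 6; the reaction quotient is Q = [Cr³⁺]^2/[Pb²⁺]^3 = 2000.
At 25 °C, E = E° − (0.0592/n) log Q = 0.61 − (0.0592/6)(3.301) = 0.610 − 0.033 = 0.577 V.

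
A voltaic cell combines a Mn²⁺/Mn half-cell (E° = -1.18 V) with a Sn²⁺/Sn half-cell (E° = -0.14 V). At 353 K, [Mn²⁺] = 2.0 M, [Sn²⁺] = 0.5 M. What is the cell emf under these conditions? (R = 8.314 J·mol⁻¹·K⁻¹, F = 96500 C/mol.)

1.02 V

The Sn²⁺/Sn couple has the higher reduction potential and acts as the cathode, so E°_cell = -0.14 − (-1.18) = 1.04 V.
Balancing electrons gives n = 2; the reaction quotient is Q = [Mn²⁺]/[Sn²⁺] = 4.00.
E = E° − (RT/nF) ln Q = 1.04 − (8.314×353)/(2×96500) × (1.386) = 1.040 − 0.021 = 1.019 V.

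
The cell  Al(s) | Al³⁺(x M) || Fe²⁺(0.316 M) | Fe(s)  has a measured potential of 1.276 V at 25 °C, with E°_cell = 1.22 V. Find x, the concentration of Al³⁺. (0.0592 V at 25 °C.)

2.6 × 10^-4 M

From the Nernst equation, log Q = n(E° − E)/0.0592 = 6(1.22 − 1.276)/0.0592 = -5.676, so Q = 2.11 × 10^-6.
With Q = [Al³⁺]^2/[Fe²⁺]^3 and the known concentrations, [Al³⁺]^2 in the numerator gives [Al³⁺] = 2.6 × 10^-4 M.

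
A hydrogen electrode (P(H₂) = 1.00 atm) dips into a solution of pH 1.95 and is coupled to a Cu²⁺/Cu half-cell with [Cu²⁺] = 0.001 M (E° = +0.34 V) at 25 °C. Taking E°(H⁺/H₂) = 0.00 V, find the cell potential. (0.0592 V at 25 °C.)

The Cu²⁺/Cu couple is the cathode, so E°_cell = 0.34 V; n = 2.
[H⁺] = 10^(−1.95) = 0.011 M, and Q = [H⁺]^2 / ([Cu²⁺]·P(H₂)) = 0.126.
E = E° − (0.0592/2) log Q = 0.34 − (0.0592/2)(-0.900) = 0.367 V.

0.37 V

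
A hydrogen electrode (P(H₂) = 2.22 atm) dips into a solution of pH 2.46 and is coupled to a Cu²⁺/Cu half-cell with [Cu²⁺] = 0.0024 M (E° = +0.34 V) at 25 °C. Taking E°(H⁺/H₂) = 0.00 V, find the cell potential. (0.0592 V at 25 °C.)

0.42 V

The Cu²⁺/Cu couple is the cathode, so E°_cell = 0.34 V; n = 2.
[H⁺] = 10^(−2.46) = 0.0035 M, and Q = [H⁺]^2 / ([Cu²⁺]·P(H₂)) = 0.00226.
E = E° − (0.0592/2) log Q = 0.34 − (0.0592/2)(-2.647) = 0.418 V.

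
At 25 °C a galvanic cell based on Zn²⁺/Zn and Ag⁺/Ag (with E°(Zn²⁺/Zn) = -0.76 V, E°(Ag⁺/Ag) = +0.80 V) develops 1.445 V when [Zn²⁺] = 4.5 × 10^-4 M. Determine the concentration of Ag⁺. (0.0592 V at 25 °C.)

From the Nernst equation, log Q = n(E° − E)/0.0592 = 2(1.56 − 1.445)/0.0592 = 3.885, so Q = 7680.
With Q = [Zn²⁺]/[Ag⁺]^2 and the known concentrations, [Ag⁺]^2 in the denominator gives [Ag⁺] = 2.4 × 10^-4 M.

2.4 × 10^-4 M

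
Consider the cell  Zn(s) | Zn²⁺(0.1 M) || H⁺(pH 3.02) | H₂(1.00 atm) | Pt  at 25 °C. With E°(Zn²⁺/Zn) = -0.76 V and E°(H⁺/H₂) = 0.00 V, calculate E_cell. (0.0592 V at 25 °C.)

0.61 V

The hydrogen couple is the cathode, so E°_cell = 0.76 V; n = 2.
[H⁺] = 10^(−3.02) = 9.5 × 10^-4 M, and Q = [Zn²⁺]·P(H₂) / [H⁺]^2 = 1.1 × 10^5.
E = E° − (0.0592/2) log Q = 0.76 − (0.0592/2)(5.040) = 0.611 V.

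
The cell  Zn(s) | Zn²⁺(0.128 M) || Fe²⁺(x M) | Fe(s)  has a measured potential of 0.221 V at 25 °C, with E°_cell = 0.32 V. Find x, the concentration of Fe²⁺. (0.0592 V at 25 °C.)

5.8 × 10^-5 M

From the Nernst equation, log Q = n(E° − E)/0.0592 = 2(0.32 − 0.221)/0.0592 = 3.345, so Q = 2210.
With Q = [Zn²⁺]/[Fe²⁺] and the known concentrations, [Fe²⁺] in the denominator gives [Fe²⁺] = 5.8 × 10^-5 M.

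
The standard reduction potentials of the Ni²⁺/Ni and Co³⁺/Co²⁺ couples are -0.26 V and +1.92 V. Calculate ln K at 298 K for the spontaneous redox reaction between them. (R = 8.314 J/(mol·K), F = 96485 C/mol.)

E°_cell = +1.92 − (-0.26) = 2.18 V, with n = 2 electrons transferred.
At equilibrium E = 0, so the Nernst equation gives ln K = nFE°/RT = (2)(96485)(2.18)/((8.314)(298)) = 169.79.

ln K = 169.8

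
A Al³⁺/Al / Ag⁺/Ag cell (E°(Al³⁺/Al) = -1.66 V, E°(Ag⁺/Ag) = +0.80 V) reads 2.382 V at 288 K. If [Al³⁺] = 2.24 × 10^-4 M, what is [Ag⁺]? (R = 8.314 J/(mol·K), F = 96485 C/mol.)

0.0026 M

From the Nernst equation, ln Q = nF(E° − E)/RT = 3×96485×(2.46 − 2.382)/(8.314×288) = 9.429, so Q = 1.24 × 10^4.
With Q = [Al³⁺]/[Ag⁺]^3 and the known concentrations, [Ag⁺]^3 in the denominator gives [Ag⁺] = 0.0026 M.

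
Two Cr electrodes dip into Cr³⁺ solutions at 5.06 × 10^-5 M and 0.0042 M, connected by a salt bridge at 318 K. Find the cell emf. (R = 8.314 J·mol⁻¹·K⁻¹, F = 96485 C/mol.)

Both half-cells are Cr³⁺/Cr, so E°_cell = 0. The concentrated side is the cathode; the cell reaction moves Cr³⁺ from high to low concentration with n = 3.
Q = [Cr³⁺]_dilute/[Cr³⁺]_conc = 5.06 × 10^-5/0.0042 = 0.0120.
E = 0 − (RT/nF) ln Q = −((8.314×318)/(3×96485))(-4.419) = 0.0404 V.

0.040 V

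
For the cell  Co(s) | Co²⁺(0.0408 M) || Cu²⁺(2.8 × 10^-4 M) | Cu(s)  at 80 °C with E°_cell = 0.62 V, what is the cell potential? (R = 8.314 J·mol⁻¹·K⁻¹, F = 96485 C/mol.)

Balancing electrons gives n = 2; the reaction quotient is Q = [Co²⁺]/[Cu²⁺] = 146.
E = E° − (RT/nF) ln Q = 0.62 − (8.314×353)/(2×96485) × (4.982) = 0.620 − 0.076 = 0.544 V.

0.544 V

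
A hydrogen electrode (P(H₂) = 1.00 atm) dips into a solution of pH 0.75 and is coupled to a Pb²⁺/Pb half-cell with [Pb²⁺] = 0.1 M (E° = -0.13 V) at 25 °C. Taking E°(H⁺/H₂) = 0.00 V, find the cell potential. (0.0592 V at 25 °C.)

The hydrogen couple is the cathode, so E°_cell = 0.13 V; n = 2.
[H⁺] = 10^(−0.75) = 0.18 M, and Q = [Pb²⁺]·P(H₂) / [H⁺]^2 = 3.16.
E = E° − (0.0592/2) log Q = 0.13 − (0.0592/2)(0.500) = 0.115 V.

0.12 V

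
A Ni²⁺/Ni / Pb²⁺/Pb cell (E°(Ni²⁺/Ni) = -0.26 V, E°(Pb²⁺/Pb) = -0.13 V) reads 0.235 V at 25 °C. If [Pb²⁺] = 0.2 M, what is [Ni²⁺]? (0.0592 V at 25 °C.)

5.7 × 10^-5 M

From the Nernst equation, log Q = n(E° − E)/0.0592 = 2(0.13 − 0.235)/0.0592 = -3.547, so Q = 2.84 × 10^-4.
With Q = [Ni²⁺]/[Pb²⁺] and the known concentrations, [Ni²⁺] in the numerator gives [Ni²⁺] = 5.7 × 10^-5 M.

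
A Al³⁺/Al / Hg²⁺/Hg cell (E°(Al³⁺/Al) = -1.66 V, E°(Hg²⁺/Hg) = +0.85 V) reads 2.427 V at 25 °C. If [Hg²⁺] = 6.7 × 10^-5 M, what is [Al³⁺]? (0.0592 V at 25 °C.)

0.0088 M

From the Nernst equation, log Q = n(E° − E)/0.0592 = 6(2.51 − 2.427)/0.0592 = 8.412, so Q = 2.58 × 10^8.
With Q = [Al³⁺]^2/[Hg²⁺]^3 and the known concentrations, [Al³⁺]^2 in the numerator gives [Al³⁺] = 0.0088 M.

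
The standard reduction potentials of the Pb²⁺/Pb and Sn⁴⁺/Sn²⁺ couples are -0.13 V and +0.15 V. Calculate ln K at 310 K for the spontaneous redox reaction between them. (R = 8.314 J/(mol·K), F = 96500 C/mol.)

ln K = 21.0

E°_cell = +0.15 − (-0.13) = 0.28 V, with n = 2 electrons transferred.
At equilibrium E = 0, so the Nernst equation gives ln K = nFE°/RT = (2)(96500)(0.28)/((8.314)(310)) = 20.97.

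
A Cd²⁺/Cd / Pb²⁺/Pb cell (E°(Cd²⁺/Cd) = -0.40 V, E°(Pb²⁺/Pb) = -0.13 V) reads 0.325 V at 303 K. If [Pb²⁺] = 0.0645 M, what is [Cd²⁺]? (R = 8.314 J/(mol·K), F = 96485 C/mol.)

9.5 × 10^-4 M

From the Nernst equation, ln Q = nF(E° − E)/RT = 2×96485×(0.27 − 0.325)/(8.314×303) = -4.213, so Q = 0.0148.
With Q = [Cd²⁺]/[Pb²⁺] and the known concentrations, [Cd²⁺] in the numerator gives [Cd²⁺] = 9.5 × 10^-4 M.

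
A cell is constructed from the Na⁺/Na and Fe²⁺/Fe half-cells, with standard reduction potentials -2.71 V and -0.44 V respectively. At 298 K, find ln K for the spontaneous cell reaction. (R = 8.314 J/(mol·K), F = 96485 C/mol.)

E°_cell = -0.44 − (-2.71) = 2.27 V, with n = 2 electrons transferred.
At equilibrium E = 0, so the Nernst equation gives ln K = nFE°/RT = (2)(96485)(2.27)/((8.314)(298)) = 176.80.

ln K = 176.8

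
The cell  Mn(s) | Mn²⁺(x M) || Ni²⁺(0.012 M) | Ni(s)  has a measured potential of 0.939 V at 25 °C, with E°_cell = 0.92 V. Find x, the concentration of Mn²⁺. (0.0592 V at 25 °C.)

0.0027 M

From the Nernst equation, log Q = n(E° − E)/0.0592 = 2(0.92 − 0.939)/0.0592 = -0.642, so Q = 0.228.
With Q = [Mn²⁺]/[Ni²⁺] and the known concentrations, [Mn²⁺] in the numerator gives [Mn²⁺] = 0.0027 M.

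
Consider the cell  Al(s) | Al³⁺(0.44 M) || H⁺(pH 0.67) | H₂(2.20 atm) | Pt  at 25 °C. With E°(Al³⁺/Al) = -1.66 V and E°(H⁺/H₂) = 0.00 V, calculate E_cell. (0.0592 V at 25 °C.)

The hydrogen couple is the cathode, so E°_cell = 1.66 V; n = 6.
[H⁺] = 10^(−0.67) = 0.21 M, and Q = [Al³⁺]^2·P(H₂)^3 / [H⁺]^6 = 2.16 × 10^4.
E = E° − (0.0592/6) log Q = 1.66 − (0.0592/6)(4.334) = 1.617 V.

1.62 V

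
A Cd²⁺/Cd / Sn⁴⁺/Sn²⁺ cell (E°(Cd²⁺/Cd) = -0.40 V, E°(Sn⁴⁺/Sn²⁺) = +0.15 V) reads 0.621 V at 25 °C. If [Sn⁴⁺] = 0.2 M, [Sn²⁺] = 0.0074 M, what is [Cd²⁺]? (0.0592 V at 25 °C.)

0.11 M

From the Nernst equation, log Q = n(E° − E)/0.0592 = 2(0.55 − 0.621)/0.0592 = -2.399, so Q = 0.00399.
With Q = [Cd²⁺]·[Sn²⁺]/[Sn⁴⁺] and the known concentrations, [Cd²⁺] in the numerator gives [Cd²⁺] = 0.11 M.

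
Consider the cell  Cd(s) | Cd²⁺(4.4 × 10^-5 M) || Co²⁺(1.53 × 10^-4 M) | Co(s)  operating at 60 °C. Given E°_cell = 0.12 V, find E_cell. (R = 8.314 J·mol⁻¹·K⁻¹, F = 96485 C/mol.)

0.138 V

Balancing electrons gives n = 2; the reaction quotient is Q = [Cd²⁺]/[Co²⁺] = 0.288.
E = E° − (RT/nF) ln Q = 0.12 − (8.314×333)/(2×96485) × (-1.246) = 0.120 + 0.018 = 0.138 V.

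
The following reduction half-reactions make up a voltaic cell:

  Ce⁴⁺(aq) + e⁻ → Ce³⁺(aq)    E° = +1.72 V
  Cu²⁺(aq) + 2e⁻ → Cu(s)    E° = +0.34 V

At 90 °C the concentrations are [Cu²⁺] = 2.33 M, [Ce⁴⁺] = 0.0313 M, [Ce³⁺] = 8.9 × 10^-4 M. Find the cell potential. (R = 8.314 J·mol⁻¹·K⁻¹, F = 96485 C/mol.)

The Ce⁴⁺/Ce³⁺ couple has the higher reduction potential and acts as the cathode, so E°_cell = +1.72 − (+0.34) = 1.38 V.
Balancing electrons gives n = 2; the reaction quotient is Q = [Cu²⁺]·[Ce³⁺]^2/[Ce⁴⁺]^2 = 0.00188.
E = E° − (RT/nF) ln Q = 1.38 − (8.314×363)/(2×96485) × (-6.274) = 1.380 + 0.098 = 1.478 V.

1.48 V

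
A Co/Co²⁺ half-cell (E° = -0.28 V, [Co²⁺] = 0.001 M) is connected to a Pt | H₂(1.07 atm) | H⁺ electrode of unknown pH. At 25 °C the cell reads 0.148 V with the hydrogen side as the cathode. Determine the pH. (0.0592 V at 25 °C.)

pH = 3.72

E°_cell = 0.28 V and n = 2.
log Q = n(E° − E)/0.0592 = 2×(0.28 − 0.148)/0.0592 = 4.459.
With Q = [Co²⁺]·P(H₂) / [H⁺]^2, solving for [H⁺] gives log[H⁺] = -3.715, so pH = 3.72.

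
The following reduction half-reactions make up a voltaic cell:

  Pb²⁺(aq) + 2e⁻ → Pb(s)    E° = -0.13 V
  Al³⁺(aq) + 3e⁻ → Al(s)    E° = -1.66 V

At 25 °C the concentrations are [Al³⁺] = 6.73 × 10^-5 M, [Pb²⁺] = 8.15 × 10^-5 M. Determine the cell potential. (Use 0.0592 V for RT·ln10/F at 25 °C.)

The Pb²⁺/Pb couple has the higher reduction potential and acts as the cathode, so E°_cell = -0.13 − (-1.66) = 1.53 V.
Balancing electrons gives n = 6; the reaction quotient is Q = [Al³⁺]^2/[Pb²⁺]^3 = 8370.
At 25 °C, E = E° − (0.0592/n) log Q = 1.53 − (0.0592/6)(3.923) = 1.530 − 0.039 = 1.491 V.

1.49 V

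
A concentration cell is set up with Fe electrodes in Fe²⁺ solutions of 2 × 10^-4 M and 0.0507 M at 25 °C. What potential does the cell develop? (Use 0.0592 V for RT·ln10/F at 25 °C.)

Both half-cells are Fe²⁺/Fe, so E°_cell = 0. The concentrated side is the cathode; the cell reaction moves Fe²⁺ from high to low concentration with n = 2.
Q = [Fe²⁺]_dilute/[Fe²⁺]_conc = 2 × 10^-4/0.0507 = 0.00394.
E = 0 − (0.0592/2) log Q = −(0.0592/2)(-2.404) = 0.0712 V.

0.071 V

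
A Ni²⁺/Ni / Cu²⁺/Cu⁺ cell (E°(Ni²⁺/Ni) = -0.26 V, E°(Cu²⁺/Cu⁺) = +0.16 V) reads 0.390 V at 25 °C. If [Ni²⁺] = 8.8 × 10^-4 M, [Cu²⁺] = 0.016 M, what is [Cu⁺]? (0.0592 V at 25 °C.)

From the Nernst equation, log Q = n(E° − E)/0.0592 = 2(0.42 − 0.390)/0.0592 = 1.014, so Q = 10.3.
With Q = [Ni²⁺]·[Cu⁺]^2/[Cu²⁺]^2 and the known concentrations, [Cu⁺]^2 in the numerator gives [Cu⁺] = 1.7 M.

1.7 M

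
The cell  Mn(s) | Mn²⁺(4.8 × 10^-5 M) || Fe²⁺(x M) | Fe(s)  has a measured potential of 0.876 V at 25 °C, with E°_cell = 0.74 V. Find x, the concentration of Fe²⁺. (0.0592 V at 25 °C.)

1.9 M

From the Nernst equation, log Q = n(E° − E)/0.0592 = 2(0.74 − 0.876)/0.0592 = -4.595, so Q = 2.54 × 10^-5.
With Q = [Mn²⁺]/[Fe²⁺] and the known concentrations, [Fe²⁺] in the denominator gives [Fe²⁺] = 1.9 M.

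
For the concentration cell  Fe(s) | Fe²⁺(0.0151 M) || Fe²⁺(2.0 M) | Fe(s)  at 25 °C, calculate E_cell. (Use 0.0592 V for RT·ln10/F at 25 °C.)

Both half-cells are Fe²⁺/Fe, so E°_cell = 0. The concentrated side is the cathode; the cell reaction moves Fe²⁺ from high to low concentration with n = 2.
Q = [Fe²⁺]_dilute/[Fe²⁺]_conc = 0.0151/2.0 = 0.00755.
E = 0 − (0.0592/2) log Q = −(0.0592/2)(-2.122) = 0.0628 V.

0.063 V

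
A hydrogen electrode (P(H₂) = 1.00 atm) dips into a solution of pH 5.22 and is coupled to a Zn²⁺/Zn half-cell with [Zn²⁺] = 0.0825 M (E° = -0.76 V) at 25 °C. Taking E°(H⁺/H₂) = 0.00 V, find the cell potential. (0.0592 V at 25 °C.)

0.48 V

The hydrogen couple is the cathode, so E°_cell = 0.76 V; n = 2.
[H⁺] = 10^(−5.22) = 6 × 10^-6 M, and Q = [Zn²⁺]·P(H₂) / [H⁺]^2 = 2.27 × 10^9.
E = E° − (0.0592/2) log Q = 0.76 − (0.0592/2)(9.356) = 0.483 V.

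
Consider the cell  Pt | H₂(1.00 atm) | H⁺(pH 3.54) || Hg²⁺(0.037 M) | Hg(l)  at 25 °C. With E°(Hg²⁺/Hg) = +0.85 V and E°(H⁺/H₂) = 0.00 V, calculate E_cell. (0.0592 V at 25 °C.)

The Hg²⁺/Hg couple is the cathode, so E°_cell = 0.85 V; n = 2.
[H⁺] = 10^(−3.54) = 2.9 × 10^-4 M, and Q = [H⁺]^2 / ([Hg²⁺]·P(H₂)) = 2.25 × 10^-6.
E = E° − (0.0592/2) log Q = 0.85 − (0.0592/2)(-5.648) = 1.017 V.

1.02 V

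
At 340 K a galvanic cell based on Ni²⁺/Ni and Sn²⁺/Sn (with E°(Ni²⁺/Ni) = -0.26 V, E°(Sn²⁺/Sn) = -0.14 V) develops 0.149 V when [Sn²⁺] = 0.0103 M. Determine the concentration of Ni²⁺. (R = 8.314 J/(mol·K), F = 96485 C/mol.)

0.0014 M

From the Nernst equation, ln Q = nF(E° − E)/RT = 2×96485×(0.12 − 0.149)/(8.314×340) = -1.980, so Q = 0.138.
With Q = [Ni²⁺]/[Sn²⁺] and the known concentrations, [Ni²⁺] in the numerator gives [Ni²⁺] = 0.0014 M.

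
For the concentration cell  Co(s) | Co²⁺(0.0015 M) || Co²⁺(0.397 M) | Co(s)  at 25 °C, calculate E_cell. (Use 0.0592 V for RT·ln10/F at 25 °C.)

0.072 V

Both half-cells are Co²⁺/Co, so E°_cell = 0. The concentrated side is the cathode; the cell reaction moves Co²⁺ from high to low concentration with n = 2.
Q = [Co²⁺]_dilute/[Co²⁺]_conc = 0.0015/0.397 = 0.00378.
E = 0 − (0.0592/2) log Q = −(0.0592/2)(-2.423) = 0.0717 V.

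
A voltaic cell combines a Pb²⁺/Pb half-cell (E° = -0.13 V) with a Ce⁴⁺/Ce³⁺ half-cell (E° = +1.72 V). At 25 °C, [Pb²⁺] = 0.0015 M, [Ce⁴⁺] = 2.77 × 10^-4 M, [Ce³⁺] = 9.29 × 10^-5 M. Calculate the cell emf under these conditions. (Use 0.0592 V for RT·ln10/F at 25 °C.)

1.96 V

The Ce⁴⁺/Ce³⁺ couple has the higher reduction potential and acts as the cathode, so E°_cell = +1.72 − (-0.13) = 1.85 V.
Balancing electrons gives n = 2; the reaction quotient is Q = [Pb²⁺]·[Ce³⁺]^2/[Ce⁴⁺]^2 = 1.69 × 10^-4.
At 25 °C, E = E° − (0.0592/n) log Q = 1.85 − (0.0592/2)(-3.773) = 1.850 + 0.112 = 1.962 V.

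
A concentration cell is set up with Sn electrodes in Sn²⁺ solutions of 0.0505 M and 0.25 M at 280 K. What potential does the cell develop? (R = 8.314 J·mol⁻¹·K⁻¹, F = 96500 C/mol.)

0.019 V

Both half-cells are Sn²⁺/Sn, so E°_cell = 0. The concentrated side is the cathode; the cell reaction moves Sn²⁺ from high to low concentration with n = 2.
Q = [Sn²⁺]_dilute/[Sn²⁺]_conc = 0.0505/0.25 = 0.202.
E = 0 − (RT/nF) ln Q = −((8.314×280)/(2×96500))(-1.599) = 0.0193 V.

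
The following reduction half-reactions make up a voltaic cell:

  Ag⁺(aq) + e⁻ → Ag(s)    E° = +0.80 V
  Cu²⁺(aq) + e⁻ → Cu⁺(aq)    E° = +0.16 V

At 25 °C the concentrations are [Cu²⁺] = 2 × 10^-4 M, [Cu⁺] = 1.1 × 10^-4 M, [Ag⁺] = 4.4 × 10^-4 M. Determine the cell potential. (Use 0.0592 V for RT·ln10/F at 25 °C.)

0.426 V

The Ag⁺/Ag couple has the higher reduction potential and acts as the cathode, so E°_cell = +0.80 − (+0.16) = 0.64 V.
Balancing electrons gives n = 1; the reaction quotient is Q = [Cu²⁺]/([Cu⁺]·[Ag⁺]) = 4130.
At 25 °C, E = E° − (0.0592/n) log Q = 0.64 − (0.0592/1)(3.616) = 0.640 − 0.214 = 0.426 V.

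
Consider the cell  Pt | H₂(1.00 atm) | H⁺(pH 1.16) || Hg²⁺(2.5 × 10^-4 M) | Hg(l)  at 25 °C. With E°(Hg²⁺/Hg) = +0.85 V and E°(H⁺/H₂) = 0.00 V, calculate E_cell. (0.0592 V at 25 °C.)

The Hg²⁺/Hg couple is the cathode, so E°_cell = 0.85 V; n = 2.
[H⁺] = 10^(−1.16) = 0.069 M, and Q = [H⁺]^2 / ([Hg²⁺]·P(H₂)) = 19.1.
E = E° − (0.0592/2) log Q = 0.85 − (0.0592/2)(1.282) = 0.812 V.

0.81 V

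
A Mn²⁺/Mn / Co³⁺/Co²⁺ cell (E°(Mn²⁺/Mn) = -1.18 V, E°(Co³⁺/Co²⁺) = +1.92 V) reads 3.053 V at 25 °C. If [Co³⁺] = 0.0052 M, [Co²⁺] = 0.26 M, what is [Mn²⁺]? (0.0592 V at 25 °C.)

0.015 M

From the Nernst equation, log Q = n(E° − E)/0.0592 = 2(3.10 − 3.053)/0.0592 = 1.588, so Q = 38.7.
With Q = [Mn²⁺]·[Co²⁺]^2/[Co³⁺]^2 and the known concentrations, [Mn²⁺] in the numerator gives [Mn²⁺] = 0.015 M.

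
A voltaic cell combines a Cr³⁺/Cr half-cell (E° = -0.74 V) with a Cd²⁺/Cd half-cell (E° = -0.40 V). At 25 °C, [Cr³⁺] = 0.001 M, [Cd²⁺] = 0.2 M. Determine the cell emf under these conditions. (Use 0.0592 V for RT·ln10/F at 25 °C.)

The Cd²⁺/Cd couple has the higher reduction potential and acts as the cathode, so E°_cell = -0.40 − (-0.74) = 0.34 V.
Balancing electrons gives n = 6; the reaction quotient is Q = [Cr³⁺]^2/[Cd²⁺]^3 = 1.25 × 10^-4.
At 25 °C, E = E° − (0.0592/n) log Q = 0.34 − (0.0592/6)(-3.903) = 0.340 + 0.039 = 0.379 V.

0.379 V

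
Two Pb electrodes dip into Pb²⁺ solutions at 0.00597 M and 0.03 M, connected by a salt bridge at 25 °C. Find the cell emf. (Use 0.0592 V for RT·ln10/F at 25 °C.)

Both half-cells are Pb²⁺/Pb, so E°_cell = 0. The concentrated side is the cathode; the cell reaction moves Pb²⁺ from high to low concentration with n = 2.
Q = [Pb²⁺]_dilute/[Pb²⁺]_conc = 0.00597/0.03 = 0.199.
E = 0 − (0.0592/2) log Q = −(0.0592/2)(-0.701) = 0.0207 V.

0.021 V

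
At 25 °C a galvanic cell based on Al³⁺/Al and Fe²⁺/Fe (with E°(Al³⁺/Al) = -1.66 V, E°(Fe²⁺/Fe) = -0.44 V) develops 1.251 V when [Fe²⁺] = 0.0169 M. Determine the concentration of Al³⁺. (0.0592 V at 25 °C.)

5.9 × 10^-5 M

From the Nernst equation, log Q = n(E° − E)/0.0592 = 6(1.22 − 1.251)/0.0592 = -3.142, so Q = 7.21 × 10^-4.
With Q = [Al³⁺]^2/[Fe²⁺]^3 and the known concentrations, [Al³⁺]^2 in the numerator gives [Al³⁺] = 5.9 × 10^-5 M.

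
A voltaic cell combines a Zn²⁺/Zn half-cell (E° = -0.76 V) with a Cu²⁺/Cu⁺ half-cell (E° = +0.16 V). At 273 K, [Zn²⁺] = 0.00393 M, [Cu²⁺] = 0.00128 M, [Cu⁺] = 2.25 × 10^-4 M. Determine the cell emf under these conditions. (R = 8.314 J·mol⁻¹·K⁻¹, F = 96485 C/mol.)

1.03 V

The Cu²⁺/Cu⁺ couple has the higher reduction potential and acts as the cathode, so E°_cell = +0.16 − (-0.76) = 0.92 V.
Balancing electrons gives n = 2; the reaction quotient is Q = [Zn²⁺]·[Cu⁺]^2/[Cu²⁺]^2 = 1.21 × 10^-4.
E = E° − (RT/nF) ln Q = 0.92 − (8.314×273)/(2×96485) × (-9.016) = 0.920 + 0.106 = 1.026 V.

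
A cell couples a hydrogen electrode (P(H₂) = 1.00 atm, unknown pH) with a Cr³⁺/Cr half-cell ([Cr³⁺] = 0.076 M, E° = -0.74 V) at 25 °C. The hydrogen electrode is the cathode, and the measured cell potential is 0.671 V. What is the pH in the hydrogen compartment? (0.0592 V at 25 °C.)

pH = 1.54

E°_cell = 0.74 V and n = 6.
log Q = n(E° − E)/0.0592 = 6×(0.74 − 0.671)/0.0592 = 6.993.
With Q = [Cr³⁺]^2·P(H₂)^3 / [H⁺]^6, solving for [H⁺] gives log[H⁺] = -1.539, so pH = 1.54.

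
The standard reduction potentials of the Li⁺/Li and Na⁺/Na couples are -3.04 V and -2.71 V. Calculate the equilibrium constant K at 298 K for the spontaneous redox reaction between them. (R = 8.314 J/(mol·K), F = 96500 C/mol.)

E°_cell = -2.71 − (-3.04) = 0.33 V, with n = 1 electron transferred.
At equilibrium E = 0, so the Nernst equation gives ln K = nFE°/RT = (1)(96500)(0.33)/((8.314)(298)) = 12.85.
K = e^12.85 = 3.8 × 10^5.

3.8 × 10^5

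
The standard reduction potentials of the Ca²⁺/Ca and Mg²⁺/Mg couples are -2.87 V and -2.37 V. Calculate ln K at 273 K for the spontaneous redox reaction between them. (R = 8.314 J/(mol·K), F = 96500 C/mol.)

ln K = 42.5

E°_cell = -2.37 − (-2.87) = 0.50 V, with n = 2 electrons transferred.
At equilibrium E = 0, so the Nernst equation gives ln K = nFE°/RT = (2)(96500)(0.50)/((8.314)(273)) = 42.52.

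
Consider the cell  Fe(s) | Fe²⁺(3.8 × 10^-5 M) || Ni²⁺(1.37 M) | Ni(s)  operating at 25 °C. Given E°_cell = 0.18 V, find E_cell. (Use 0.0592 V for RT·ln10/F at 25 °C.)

Balancing electrons gives n = 2; the reaction quotient is Q = [Fe²⁺]/[Ni²⁺] = 2.77 × 10^-5.
At 25 °C, E = E° − (0.0592/n) log Q = 0.18 − (0.0592/2)(-4.557) = 0.180 + 0.135 = 0.315 V.

0.315 V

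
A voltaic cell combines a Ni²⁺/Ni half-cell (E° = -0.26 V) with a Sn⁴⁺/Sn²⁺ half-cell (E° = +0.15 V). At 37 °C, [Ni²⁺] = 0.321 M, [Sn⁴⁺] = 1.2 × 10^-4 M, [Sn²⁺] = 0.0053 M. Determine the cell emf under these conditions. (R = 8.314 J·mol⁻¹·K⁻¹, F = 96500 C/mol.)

0.375 V

The Sn⁴⁺/Sn²⁺ couple has the higher reduction potential and acts as the cathode, so E°_cell = +0.15 − (-0.26) = 0.41 V.
Balancing electrons gives n = 2; the reaction quotient is Q = [Ni²⁺]·[Sn²⁺]/[Sn⁴⁺] = 14.2.
E = E° − (RT/nF) ln Q = 0.41 − (8.314×310)/(2×96500) × (2.652) = 0.410 − 0.035 = 0.375 V.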